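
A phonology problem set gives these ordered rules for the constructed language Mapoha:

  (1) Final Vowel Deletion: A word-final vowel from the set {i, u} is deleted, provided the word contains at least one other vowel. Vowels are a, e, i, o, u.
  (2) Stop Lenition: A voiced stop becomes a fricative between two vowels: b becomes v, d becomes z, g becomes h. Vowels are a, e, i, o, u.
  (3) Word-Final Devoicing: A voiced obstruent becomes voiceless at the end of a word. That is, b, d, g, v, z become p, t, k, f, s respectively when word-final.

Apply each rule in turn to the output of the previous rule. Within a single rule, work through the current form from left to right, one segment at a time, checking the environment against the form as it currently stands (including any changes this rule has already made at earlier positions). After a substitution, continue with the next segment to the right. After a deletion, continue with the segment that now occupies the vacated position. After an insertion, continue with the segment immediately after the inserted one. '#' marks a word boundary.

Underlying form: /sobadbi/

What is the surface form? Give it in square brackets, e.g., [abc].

(1) Final Vowel Deletion: [sobadbi] → [sobadb]
(2) Stop Lenition: [sobadb] → [sovadb]
(3) Word-Final Devoicing: [sovadb] → [sovadp]

[sovadp]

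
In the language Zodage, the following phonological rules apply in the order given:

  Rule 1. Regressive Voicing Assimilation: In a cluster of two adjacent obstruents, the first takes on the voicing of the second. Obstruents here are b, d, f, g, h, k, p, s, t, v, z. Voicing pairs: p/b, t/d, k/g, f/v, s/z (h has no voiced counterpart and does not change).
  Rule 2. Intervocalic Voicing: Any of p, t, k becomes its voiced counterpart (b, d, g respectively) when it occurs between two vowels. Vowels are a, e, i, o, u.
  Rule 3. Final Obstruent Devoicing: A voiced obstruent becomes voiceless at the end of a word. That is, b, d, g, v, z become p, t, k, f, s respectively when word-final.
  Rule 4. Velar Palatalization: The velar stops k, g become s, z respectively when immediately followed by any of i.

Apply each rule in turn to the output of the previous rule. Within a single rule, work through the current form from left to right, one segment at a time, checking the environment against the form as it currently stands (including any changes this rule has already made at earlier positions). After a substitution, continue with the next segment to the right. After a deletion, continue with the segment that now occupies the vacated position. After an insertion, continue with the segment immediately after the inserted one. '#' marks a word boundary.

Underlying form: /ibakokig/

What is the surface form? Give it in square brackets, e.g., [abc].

[ibagozik]

Rule 1 Regressive Voicing Assimilation: no change — [ibakokig]
Rule 2 Intervocalic Voicing: [ibakokig] → [ibagogig]
Rule 3 Final Obstruent Devoicing: [ibagogig] → [ibagogik]
Rule 4 Velar Palatalization: [ibagogik] → [ibagozik]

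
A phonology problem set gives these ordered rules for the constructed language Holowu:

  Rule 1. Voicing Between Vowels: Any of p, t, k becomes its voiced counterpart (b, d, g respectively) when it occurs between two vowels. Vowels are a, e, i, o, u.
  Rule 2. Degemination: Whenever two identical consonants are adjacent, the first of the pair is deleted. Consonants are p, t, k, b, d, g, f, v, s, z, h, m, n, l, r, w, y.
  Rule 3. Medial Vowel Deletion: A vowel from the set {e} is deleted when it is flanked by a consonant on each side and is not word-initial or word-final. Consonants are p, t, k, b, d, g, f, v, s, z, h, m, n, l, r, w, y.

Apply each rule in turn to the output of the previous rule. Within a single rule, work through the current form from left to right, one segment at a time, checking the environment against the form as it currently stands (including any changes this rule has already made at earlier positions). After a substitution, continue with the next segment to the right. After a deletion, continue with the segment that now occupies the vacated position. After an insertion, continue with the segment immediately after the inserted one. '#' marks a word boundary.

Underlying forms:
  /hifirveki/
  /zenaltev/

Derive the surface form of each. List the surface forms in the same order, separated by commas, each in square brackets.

[hifirvgi], [znaltv]

/hifirveki/:
  Rule 1 Voicing Between Vowels: [hifirveki] → [hifirvegi]
  Rule 2 Degemination: no change — [hifirvegi]
  Rule 3 Medial Vowel Deletion: [hifirvegi] → [hifirvgi]
/zenaltev/:
  Rule 1 Voicing Between Vowels: no change — [zenaltev]
  Rule 2 Degemination: no change — [zenaltev]
  Rule 3 Medial Vowel Deletion: [zenaltev] → [znaltv]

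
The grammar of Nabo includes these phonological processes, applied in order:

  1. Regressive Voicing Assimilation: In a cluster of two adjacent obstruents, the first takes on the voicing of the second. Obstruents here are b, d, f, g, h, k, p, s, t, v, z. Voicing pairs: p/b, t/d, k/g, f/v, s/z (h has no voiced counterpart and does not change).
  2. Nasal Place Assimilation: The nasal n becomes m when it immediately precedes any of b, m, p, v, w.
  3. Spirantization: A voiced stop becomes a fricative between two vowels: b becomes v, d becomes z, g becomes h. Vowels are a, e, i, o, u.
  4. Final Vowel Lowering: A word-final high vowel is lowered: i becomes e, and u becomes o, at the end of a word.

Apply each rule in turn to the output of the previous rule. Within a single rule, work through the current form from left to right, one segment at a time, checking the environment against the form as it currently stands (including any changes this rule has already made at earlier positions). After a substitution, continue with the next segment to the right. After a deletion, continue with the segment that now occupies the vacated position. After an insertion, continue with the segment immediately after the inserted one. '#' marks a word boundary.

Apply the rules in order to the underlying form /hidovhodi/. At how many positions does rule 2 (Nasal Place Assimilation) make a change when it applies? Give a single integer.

0

1 Regressive Voicing Assimilation: [hidovhodi] → [hidofhodi]
2 Nasal Place Assimilation: no change — [hidofhodi]
3 Spirantization: [hidofhodi] → [hizofhozi]
4 Final Vowel Lowering: [hizofhozi] → [hizofhoze]
Rule 2 changed 0 position(s).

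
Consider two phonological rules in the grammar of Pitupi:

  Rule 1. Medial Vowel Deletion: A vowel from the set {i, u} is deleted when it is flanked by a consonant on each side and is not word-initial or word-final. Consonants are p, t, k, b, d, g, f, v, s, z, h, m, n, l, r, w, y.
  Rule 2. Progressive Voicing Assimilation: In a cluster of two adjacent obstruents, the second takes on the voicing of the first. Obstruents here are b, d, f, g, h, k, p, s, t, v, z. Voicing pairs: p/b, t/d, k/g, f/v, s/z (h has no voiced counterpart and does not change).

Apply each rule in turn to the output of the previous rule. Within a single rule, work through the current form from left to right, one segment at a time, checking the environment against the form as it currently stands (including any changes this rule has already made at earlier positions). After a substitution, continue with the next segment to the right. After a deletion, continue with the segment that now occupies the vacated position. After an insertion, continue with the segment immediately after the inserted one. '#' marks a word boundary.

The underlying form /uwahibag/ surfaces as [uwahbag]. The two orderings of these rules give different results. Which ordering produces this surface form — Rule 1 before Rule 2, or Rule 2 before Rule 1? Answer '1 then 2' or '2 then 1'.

Order 1 then 2:
  1 Medial Vowel Deletion: [uwahibag] → [uwahbag]
  2 Progressive Voicing Assimilation: [uwahbag] → [uwahpag]
  result: [uwahpag]
Order 2 then 1:
  2 Progressive Voicing Assimilation: no change — [uwahibag]
  1 Medial Vowel Deletion: [uwahibag] → [uwahbag]
  result: [uwahbag]

2 then 1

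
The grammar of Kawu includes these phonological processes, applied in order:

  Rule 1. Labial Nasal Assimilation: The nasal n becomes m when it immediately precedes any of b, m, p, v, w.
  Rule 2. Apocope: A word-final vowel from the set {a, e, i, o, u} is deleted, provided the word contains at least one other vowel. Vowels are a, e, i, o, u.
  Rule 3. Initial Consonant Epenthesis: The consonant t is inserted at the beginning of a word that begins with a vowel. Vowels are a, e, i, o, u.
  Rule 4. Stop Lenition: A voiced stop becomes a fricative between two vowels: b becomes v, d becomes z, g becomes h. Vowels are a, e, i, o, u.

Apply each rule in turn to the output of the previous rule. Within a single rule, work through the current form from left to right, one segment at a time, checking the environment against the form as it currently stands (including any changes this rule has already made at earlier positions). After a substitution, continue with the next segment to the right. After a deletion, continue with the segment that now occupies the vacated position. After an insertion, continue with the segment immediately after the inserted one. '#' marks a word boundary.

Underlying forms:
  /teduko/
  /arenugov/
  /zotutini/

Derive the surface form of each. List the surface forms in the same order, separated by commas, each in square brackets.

/teduko/:
  Rule 1 Labial Nasal Assimilation: no change — [teduko]
  Rule 2 Apocope: [teduko] → [teduk]
  Rule 3 Initial Consonant Epenthesis: no change — [teduk]
  Rule 4 Stop Lenition: [teduk] → [tezuk]
/arenugov/:
  Rule 1 Labial Nasal Assimilation: no change — [arenugov]
  Rule 2 Apocope: no change — [arenugov]
  Rule 3 Initial Consonant Epenthesis: [arenugov] → [tarenugov]
  Rule 4 Stop Lenition: [tarenugov] → [tarenuhov]
/zotutini/:
  Rule 1 Labial Nasal Assimilation: no change — [zotutini]
  Rule 2 Apocope: [zotutini] → [zotutin]
  Rule 3 Initial Consonant Epenthesis: no change — [zotutin]
  Rule 4 Stop Lenition: no change — [zotutin]

[tezuk], [tarenuhov], [zotutin]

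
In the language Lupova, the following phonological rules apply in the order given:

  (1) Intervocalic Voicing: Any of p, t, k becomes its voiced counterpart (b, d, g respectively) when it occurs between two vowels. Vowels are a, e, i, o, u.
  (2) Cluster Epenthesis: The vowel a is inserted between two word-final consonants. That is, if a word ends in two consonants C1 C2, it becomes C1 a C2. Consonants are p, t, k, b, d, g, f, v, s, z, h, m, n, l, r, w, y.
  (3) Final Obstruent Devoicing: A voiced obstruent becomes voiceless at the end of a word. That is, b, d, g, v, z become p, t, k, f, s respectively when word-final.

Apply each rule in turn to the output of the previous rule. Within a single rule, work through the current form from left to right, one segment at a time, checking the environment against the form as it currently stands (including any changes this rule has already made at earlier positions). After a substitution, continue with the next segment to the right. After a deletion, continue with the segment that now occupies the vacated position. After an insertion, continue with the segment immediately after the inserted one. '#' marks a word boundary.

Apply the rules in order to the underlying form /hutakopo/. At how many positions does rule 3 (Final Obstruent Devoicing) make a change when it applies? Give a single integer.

(1) Intervocalic Voicing: [hutakopo] → [hudagobo]
(2) Cluster Epenthesis: no change — [hudagobo]
(3) Final Obstruent Devoicing: no change — [hudagobo]
Rule 3 changed 0 position(s).

0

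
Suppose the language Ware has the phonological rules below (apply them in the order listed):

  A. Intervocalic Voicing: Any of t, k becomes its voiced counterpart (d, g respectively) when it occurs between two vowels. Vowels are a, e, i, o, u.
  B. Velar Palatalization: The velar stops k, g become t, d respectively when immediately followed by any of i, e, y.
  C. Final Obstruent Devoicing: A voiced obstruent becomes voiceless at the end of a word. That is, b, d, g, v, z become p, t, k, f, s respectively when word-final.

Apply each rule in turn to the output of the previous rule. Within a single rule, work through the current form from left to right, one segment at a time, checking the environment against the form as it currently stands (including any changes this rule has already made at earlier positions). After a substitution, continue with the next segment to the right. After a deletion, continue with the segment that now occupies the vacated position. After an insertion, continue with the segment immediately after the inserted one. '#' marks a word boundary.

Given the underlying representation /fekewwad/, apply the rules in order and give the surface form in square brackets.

[fedewwat]

A Intervocalic Voicing: [fekewwad] → [fegewwad]
B Velar Palatalization: [fegewwad] → [fedewwad]
C Final Obstruent Devoicing: [fedewwad] → [fedewwat]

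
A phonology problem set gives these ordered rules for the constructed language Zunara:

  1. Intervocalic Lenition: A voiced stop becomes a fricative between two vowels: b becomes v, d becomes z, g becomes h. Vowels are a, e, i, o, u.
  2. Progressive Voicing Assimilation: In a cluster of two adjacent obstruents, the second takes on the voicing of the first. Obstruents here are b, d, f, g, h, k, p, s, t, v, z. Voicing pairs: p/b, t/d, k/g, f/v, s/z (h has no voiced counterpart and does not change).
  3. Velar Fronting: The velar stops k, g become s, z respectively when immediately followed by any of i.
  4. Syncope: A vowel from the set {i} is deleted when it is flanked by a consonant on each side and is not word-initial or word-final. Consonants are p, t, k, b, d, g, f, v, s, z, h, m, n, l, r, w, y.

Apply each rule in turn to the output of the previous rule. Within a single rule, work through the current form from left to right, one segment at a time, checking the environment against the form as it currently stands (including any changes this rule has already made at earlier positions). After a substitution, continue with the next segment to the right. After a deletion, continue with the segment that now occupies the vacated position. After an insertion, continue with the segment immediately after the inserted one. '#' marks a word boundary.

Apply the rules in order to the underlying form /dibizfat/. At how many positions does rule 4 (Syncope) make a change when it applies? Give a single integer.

2

1 Intervocalic Lenition: [dibizfat] → [divizfat]
2 Progressive Voicing Assimilation: [divizfat] → [divizvat]
3 Velar Fronting: no change — [divizvat]
4 Syncope: [divizvat] → [dvzvat]
Rule 4 changed 2 position(s).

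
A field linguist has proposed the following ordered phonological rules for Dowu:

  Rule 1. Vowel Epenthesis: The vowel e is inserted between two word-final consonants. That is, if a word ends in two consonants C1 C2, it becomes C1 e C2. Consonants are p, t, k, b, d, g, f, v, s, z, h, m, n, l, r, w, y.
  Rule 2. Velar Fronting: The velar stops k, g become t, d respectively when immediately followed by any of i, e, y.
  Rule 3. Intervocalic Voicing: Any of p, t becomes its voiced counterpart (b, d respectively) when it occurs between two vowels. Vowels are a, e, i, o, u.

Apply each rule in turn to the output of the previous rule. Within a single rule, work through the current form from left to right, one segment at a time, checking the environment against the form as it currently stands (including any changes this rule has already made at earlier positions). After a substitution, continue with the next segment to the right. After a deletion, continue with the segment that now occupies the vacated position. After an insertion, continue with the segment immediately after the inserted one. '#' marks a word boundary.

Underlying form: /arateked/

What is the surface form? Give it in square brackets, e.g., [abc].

[aradeded]

Rule 1 Vowel Epenthesis: no change — [arateked]
Rule 2 Velar Fronting: [arateked] → [arateted]
Rule 3 Intervocalic Voicing: [arateted] → [aradeded]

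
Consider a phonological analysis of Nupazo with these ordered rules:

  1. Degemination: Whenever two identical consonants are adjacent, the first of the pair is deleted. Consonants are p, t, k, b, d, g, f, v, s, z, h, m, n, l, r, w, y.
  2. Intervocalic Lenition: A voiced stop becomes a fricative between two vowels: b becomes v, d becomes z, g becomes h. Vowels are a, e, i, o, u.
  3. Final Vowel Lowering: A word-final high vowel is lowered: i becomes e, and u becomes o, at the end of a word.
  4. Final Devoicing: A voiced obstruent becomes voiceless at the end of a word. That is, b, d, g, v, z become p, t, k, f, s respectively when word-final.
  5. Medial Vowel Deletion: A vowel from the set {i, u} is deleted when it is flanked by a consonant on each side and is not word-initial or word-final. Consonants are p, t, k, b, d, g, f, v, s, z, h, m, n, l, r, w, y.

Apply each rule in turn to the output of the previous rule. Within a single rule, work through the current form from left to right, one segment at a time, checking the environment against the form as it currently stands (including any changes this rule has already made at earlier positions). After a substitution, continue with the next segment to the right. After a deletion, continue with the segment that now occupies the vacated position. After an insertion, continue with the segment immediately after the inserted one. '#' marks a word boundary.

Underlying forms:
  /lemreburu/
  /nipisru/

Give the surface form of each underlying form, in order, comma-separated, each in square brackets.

/lemreburu/:
  1 Degemination: no change — [lemreburu]
  2 Intervocalic Lenition: [lemreburu] → [lemrevuru]
  3 Final Vowel Lowering: [lemrevuru] → [lemrevuro]
  4 Final Devoicing: no change — [lemrevuro]
  5 Medial Vowel Deletion: [lemrevuro] → [lemrevro]
/nipisru/:
  1 Degemination: no change — [nipisru]
  2 Intervocalic Lenition: no change — [nipisru]
  3 Final Vowel Lowering: [nipisru] → [nipisro]
  4 Final Devoicing: no change — [nipisro]
  5 Medial Vowel Deletion: [nipisro] → [npsro]

[lemrevro], [npsro]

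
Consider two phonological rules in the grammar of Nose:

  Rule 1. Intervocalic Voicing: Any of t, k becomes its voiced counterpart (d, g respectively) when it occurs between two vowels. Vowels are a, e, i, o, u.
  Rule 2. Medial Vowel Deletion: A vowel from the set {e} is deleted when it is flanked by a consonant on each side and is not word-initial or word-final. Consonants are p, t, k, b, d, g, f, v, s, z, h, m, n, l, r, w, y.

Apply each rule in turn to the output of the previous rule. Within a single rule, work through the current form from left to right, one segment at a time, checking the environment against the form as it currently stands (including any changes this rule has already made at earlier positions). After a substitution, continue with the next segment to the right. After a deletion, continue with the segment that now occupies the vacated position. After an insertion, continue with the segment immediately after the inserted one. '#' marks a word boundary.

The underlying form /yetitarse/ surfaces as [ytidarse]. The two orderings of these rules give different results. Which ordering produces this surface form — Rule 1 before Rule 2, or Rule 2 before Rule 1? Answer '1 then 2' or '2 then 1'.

Order 1 then 2:
  1 Intervocalic Voicing: [yetitarse] → [yedidarse]
  2 Medial Vowel Deletion: [yedidarse] → [ydidarse]
  result: [ydidarse]
Order 2 then 1:
  2 Medial Vowel Deletion: [yetitarse] → [ytitarse]
  1 Intervocalic Voicing: [ytitarse] → [ytidarse]
  result: [ytidarse]

2 then 1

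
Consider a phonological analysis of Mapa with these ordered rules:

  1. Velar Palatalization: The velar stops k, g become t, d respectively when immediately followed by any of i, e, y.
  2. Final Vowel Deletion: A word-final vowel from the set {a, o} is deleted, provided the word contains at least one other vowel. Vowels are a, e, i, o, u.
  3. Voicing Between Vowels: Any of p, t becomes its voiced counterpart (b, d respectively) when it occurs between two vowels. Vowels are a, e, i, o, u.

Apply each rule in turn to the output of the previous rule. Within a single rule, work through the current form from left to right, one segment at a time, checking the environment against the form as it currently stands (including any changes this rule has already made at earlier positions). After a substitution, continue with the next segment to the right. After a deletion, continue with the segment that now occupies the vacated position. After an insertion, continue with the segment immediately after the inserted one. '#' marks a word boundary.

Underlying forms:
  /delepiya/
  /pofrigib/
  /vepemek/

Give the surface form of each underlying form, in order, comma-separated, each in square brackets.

/delepiya/:
  1 Velar Palatalization: no change — [delepiya]
  2 Final Vowel Deletion: [delepiya] → [delepiy]
  3 Voicing Between Vowels: [delepiy] → [delebiy]
/pofrigib/:
  1 Velar Palatalization: [pofrigib] → [pofridib]
  2 Final Vowel Deletion: no change — [pofridib]
  3 Voicing Between Vowels: no change — [pofridib]
/vepemek/:
  1 Velar Palatalization: no change — [vepemek]
  2 Final Vowel Deletion: no change — [vepemek]
  3 Voicing Between Vowels: [vepemek] → [vebemek]

[delebiy], [pofridib], [vebemek]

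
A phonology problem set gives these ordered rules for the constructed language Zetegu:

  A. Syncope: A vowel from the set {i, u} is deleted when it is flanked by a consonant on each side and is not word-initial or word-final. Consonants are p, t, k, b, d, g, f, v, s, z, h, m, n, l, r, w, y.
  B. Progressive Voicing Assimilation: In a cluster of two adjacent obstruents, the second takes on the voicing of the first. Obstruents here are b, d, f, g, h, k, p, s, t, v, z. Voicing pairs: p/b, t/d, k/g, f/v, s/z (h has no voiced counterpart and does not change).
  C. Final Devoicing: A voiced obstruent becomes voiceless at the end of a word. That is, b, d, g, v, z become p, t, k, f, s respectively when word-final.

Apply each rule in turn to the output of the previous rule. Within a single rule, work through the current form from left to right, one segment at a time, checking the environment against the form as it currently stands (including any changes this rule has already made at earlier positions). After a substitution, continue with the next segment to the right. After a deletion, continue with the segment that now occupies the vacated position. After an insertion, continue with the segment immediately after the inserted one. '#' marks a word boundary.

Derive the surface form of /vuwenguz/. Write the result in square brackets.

[vwengs]

A Syncope: [vuwenguz] → [vwengz]
B Progressive Voicing Assimilation: no change — [vwengz]
C Final Devoicing: [vwengz] → [vwengs]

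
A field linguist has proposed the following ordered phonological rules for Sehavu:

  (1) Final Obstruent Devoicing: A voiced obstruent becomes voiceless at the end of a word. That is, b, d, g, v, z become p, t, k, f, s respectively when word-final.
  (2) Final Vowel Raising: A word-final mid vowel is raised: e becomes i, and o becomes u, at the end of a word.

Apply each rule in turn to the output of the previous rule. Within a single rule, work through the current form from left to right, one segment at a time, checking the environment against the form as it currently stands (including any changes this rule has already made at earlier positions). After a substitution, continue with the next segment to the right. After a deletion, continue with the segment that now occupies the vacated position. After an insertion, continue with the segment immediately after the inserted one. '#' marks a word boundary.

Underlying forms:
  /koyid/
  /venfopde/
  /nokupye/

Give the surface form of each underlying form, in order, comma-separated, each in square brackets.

[koyit], [venfopdi], [nokupyi]

/koyid/:
  (1) Final Obstruent Devoicing: [koyid] → [koyit]
  (2) Final Vowel Raising: no change — [koyit]
/venfopde/:
  (1) Final Obstruent Devoicing: no change — [venfopde]
  (2) Final Vowel Raising: [venfopde] → [venfopdi]
/nokupye/:
  (1) Final Obstruent Devoicing: no change — [nokupye]
  (2) Final Vowel Raising: [nokupye] → [nokupyi]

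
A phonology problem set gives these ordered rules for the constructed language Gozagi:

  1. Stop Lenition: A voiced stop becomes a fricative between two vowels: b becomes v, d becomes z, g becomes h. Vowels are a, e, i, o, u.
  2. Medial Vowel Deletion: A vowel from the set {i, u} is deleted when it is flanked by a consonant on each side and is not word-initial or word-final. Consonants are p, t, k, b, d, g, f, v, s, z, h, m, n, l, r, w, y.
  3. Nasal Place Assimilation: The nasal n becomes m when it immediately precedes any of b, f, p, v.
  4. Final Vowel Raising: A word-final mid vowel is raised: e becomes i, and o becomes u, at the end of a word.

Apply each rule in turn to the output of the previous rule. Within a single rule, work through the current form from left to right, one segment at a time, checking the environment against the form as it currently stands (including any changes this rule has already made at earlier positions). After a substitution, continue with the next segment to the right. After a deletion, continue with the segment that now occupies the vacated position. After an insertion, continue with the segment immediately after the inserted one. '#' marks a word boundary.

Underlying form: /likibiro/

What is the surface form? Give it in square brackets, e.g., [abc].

1 Stop Lenition: [likibiro] → [likiviro]
2 Medial Vowel Deletion: [likiviro] → [lkvro]
3 Nasal Place Assimilation: no change — [lkvro]
4 Final Vowel Raising: [lkvro] → [lkvru]

[lkvru]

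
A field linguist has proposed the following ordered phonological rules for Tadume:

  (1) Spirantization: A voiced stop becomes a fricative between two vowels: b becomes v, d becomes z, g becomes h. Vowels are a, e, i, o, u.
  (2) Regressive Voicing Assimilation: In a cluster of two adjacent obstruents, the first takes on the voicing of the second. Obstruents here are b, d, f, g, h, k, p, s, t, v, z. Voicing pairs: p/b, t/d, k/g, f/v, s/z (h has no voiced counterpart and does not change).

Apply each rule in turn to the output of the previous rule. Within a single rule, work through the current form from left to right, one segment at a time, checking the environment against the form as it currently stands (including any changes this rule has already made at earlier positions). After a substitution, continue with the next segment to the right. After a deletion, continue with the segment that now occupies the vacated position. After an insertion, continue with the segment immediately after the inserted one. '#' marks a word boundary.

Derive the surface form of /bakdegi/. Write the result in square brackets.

(1) Spirantization: [bakdegi] → [bakdehi]
(2) Regressive Voicing Assimilation: [bakdehi] → [bagdehi]

[bagdehi]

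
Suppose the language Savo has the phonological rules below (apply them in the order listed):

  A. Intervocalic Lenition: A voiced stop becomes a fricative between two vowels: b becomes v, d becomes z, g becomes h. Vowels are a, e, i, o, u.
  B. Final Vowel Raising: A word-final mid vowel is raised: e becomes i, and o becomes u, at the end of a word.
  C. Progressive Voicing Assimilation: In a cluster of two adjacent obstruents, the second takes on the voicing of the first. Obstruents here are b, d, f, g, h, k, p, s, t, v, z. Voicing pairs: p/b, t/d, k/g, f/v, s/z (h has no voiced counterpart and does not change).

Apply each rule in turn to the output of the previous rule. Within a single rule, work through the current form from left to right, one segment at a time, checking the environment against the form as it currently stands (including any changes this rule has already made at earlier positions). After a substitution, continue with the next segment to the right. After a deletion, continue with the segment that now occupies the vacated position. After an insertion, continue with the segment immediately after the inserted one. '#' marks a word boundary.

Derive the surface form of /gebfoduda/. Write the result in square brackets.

[gebvozuza]

A Intervocalic Lenition: [gebfoduda] → [gebfozuza]
B Final Vowel Raising: no change — [gebfozuza]
C Progressive Voicing Assimilation: [gebfozuza] → [gebvozuza]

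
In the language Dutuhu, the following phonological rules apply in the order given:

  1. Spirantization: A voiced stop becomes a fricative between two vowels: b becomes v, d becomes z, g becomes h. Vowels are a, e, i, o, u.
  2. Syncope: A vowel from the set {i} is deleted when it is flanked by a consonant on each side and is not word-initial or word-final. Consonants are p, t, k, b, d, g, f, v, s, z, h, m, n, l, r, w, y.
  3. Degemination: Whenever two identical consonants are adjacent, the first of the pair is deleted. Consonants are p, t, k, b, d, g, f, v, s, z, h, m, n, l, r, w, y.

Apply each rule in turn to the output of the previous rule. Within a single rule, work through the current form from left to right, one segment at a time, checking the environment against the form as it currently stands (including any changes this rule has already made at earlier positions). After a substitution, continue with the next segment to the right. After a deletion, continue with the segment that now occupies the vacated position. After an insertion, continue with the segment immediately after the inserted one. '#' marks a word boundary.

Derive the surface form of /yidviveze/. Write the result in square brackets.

[ydveze]

1 Spirantization: no change — [yidviveze]
2 Syncope: [yidviveze] → [ydvveze]
3 Degemination: [ydvveze] → [ydveze]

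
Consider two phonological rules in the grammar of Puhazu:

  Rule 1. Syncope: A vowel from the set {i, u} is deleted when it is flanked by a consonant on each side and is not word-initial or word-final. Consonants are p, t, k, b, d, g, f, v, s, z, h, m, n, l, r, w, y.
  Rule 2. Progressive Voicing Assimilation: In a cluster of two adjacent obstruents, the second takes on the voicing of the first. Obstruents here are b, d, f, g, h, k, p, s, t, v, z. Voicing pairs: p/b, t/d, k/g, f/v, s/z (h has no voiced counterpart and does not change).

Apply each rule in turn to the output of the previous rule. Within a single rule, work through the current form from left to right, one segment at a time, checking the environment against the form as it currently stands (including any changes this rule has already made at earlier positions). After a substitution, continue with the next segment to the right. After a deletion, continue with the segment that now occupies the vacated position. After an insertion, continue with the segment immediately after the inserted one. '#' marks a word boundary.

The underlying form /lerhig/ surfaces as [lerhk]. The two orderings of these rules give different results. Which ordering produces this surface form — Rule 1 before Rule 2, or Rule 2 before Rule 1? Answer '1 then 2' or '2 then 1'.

Order 1 then 2:
  1 Syncope: [lerhig] → [lerhg]
  2 Progressive Voicing Assimilation: [lerhg] → [lerhk]
  result: [lerhk]
Order 2 then 1:
  2 Progressive Voicing Assimilation: no change — [lerhig]
  1 Syncope: [lerhig] → [lerhg]
  result: [lerhg]

1 then 2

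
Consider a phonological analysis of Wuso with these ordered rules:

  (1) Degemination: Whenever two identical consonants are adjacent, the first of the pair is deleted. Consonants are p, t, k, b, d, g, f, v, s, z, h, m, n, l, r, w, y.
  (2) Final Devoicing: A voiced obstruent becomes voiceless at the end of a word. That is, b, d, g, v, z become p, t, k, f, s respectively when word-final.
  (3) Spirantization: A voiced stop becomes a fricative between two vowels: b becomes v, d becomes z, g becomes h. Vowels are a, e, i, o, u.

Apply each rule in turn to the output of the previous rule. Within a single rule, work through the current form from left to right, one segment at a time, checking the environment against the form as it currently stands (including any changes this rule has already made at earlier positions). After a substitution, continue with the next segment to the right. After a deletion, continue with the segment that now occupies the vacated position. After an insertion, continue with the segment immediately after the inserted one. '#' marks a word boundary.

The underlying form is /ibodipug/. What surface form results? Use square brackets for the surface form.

(1) Degemination: no change — [ibodipug]
(2) Final Devoicing: [ibodipug] → [ibodipuk]
(3) Spirantization: [ibodipuk] → [ivozipuk]

[ivozipuk]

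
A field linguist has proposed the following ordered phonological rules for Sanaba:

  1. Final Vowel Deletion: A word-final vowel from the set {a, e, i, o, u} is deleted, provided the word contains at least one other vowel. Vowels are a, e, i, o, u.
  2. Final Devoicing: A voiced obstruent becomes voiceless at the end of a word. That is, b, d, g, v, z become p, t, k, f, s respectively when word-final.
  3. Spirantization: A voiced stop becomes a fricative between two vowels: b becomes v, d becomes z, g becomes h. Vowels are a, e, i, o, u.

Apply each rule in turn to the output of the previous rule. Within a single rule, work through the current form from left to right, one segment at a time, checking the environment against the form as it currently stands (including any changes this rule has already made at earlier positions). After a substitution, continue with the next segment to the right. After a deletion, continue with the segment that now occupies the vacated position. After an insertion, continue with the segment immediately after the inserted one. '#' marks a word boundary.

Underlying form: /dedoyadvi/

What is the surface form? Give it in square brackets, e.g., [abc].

[dezoyadf]

1 Final Vowel Deletion: [dedoyadvi] → [dedoyadv]
2 Final Devoicing: [dedoyadv] → [dedoyadf]
3 Spirantization: [dedoyadf] → [dezoyadf]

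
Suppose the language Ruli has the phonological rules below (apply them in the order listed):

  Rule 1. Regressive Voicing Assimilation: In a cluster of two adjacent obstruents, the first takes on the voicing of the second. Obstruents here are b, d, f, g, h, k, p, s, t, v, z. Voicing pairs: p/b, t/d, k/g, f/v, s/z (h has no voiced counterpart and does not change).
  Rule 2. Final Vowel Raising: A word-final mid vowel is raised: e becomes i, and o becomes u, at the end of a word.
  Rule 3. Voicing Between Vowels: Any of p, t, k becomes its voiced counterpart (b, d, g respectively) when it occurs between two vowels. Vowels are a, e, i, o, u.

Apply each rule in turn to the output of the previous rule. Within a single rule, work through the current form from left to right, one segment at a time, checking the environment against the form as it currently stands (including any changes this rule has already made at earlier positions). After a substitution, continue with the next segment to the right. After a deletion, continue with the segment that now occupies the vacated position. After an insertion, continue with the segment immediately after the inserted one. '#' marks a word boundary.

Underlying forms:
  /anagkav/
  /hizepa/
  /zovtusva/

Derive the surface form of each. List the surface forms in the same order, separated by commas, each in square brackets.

/anagkav/:
  Rule 1 Regressive Voicing Assimilation: [anagkav] → [anakkav]
  Rule 2 Final Vowel Raising: no change — [anakkav]
  Rule 3 Voicing Between Vowels: no change — [anakkav]
/hizepa/:
  Rule 1 Regressive Voicing Assimilation: no change — [hizepa]
  Rule 2 Final Vowel Raising: no change — [hizepa]
  Rule 3 Voicing Between Vowels: [hizepa] → [hizeba]
/zovtusva/:
  Rule 1 Regressive Voicing Assimilation: [zovtusva] → [zoftuzva]
  Rule 2 Final Vowel Raising: no change — [zoftuzva]
  Rule 3 Voicing Between Vowels: no change — [zoftuzva]

[anakkav], [hizeba], [zoftuzva]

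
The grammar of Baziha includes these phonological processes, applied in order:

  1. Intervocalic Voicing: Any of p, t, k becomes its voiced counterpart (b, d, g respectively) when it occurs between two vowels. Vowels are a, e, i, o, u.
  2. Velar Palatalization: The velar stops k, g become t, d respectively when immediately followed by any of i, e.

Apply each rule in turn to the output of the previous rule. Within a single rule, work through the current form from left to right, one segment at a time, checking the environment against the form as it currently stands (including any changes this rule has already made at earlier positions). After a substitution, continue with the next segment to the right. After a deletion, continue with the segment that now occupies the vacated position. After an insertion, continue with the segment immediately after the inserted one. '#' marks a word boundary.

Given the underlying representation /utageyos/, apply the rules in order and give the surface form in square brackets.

1 Intervocalic Voicing: [utageyos] → [udageyos]
2 Velar Palatalization: [udageyos] → [udadeyos]

[udadeyos]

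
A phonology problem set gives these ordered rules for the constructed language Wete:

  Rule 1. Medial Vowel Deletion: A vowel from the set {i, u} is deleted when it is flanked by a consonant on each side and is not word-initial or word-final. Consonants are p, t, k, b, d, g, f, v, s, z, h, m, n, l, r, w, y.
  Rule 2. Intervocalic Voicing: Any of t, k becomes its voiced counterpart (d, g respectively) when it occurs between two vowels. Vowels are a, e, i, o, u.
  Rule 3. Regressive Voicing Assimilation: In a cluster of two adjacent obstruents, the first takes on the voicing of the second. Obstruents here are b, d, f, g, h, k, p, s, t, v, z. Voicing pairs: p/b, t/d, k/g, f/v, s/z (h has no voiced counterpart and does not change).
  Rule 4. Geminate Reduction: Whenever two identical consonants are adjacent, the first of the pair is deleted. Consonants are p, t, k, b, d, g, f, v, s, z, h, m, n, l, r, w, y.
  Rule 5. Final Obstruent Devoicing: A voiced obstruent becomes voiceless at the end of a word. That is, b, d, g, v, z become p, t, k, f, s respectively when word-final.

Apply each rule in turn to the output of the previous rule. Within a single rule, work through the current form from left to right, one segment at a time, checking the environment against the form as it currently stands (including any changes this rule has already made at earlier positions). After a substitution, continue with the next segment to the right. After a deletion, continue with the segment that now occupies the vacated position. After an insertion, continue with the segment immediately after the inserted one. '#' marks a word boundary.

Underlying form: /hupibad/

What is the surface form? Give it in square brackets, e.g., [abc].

[hbat]

Rule 1 Medial Vowel Deletion: [hupibad] → [hpbad]
Rule 2 Intervocalic Voicing: no change — [hpbad]
Rule 3 Regressive Voicing Assimilation: [hpbad] → [hbbad]
Rule 4 Geminate Reduction: [hbbad] → [hbad]
Rule 5 Final Obstruent Devoicing: [hbad] → [hbat]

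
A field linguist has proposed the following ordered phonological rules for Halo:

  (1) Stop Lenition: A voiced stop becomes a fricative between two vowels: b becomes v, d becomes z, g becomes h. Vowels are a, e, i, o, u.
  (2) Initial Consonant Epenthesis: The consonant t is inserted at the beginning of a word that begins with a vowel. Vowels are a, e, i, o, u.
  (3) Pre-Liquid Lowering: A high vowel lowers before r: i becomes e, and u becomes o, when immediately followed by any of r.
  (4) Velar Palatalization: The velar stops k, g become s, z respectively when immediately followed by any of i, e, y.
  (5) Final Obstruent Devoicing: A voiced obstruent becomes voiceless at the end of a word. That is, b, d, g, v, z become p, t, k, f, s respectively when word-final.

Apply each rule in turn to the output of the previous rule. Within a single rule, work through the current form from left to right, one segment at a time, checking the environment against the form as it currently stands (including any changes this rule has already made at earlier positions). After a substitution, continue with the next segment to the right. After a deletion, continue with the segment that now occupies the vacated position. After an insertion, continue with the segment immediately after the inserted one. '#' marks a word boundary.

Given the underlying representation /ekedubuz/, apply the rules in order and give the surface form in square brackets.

[tesezuvus]

(1) Stop Lenition: [ekedubuz] → [ekezuvuz]
(2) Initial Consonant Epenthesis: [ekezuvuz] → [tekezuvuz]
(3) Pre-Liquid Lowering: no change — [tekezuvuz]
(4) Velar Palatalization: [tekezuvuz] → [tesezuvuz]
(5) Final Obstruent Devoicing: [tesezuvuz] → [tesezuvus]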